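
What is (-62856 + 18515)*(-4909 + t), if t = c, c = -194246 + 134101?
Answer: 2884559414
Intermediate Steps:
c = -60145
t = -60145
(-62856 + 18515)*(-4909 + t) = (-62856 + 18515)*(-4909 - 60145) = -44341*(-65054) = 2884559414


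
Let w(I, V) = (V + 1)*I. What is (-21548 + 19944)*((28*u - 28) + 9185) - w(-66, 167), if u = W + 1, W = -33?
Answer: -13239556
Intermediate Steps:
u = -32 (u = -33 + 1 = -32)
w(I, V) = I*(1 + V) (w(I, V) = (1 + V)*I = I*(1 + V))
(-21548 + 19944)*((28*u - 28) + 9185) - w(-66, 167) = (-21548 + 19944)*((28*(-32) - 28) + 9185) - (-66)*(1 + 167) = -1604*((-896 - 28) + 9185) - (-66)*168 = -1604*(-924 + 9185) - 1*(-11088) = -1604*8261 + 11088 = -13250644 + 11088 = -13239556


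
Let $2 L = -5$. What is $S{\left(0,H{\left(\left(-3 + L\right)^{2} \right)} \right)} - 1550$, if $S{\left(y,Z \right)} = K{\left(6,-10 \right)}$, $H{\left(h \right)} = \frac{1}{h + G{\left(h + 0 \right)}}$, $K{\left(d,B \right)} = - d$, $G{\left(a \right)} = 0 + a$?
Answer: $-1556$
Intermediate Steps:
$G{\left(a \right)} = a$
$L = - \frac{5}{2}$ ($L = \frac{1}{2} \left(-5\right) = - \frac{5}{2} \approx -2.5$)
$H{\left(h \right)} = \frac{1}{2 h}$ ($H{\left(h \right)} = \frac{1}{h + \left(h + 0\right)} = \frac{1}{h + h} = \frac{1}{2 h}$)
$S{\left(y,Z \right)} = -6$ ($S{\left(y,Z \right)} = \left(-1\right) 6 = -6$)
$S{\left(0,H{\left(\left(-3 + L\right)^{2} \right)} \right)} - 1550 = -6 - 1550 = -1556$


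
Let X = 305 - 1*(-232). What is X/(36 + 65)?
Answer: 537/101 ≈ 5.3168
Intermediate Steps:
X = 537 (X = 305 + 232 = 537)
X/(36 + 65) = 537/(36 + 65) = 537/101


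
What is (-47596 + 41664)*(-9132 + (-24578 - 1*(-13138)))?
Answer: 122033104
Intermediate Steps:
(-47596 + 41664)*(-9132 + (-24578 - 1*(-13138))) = -5932*(-9132 + (-24578 + 13138)) = -5932*(-9132 - 11440) = -5932*(-20572) = 122033104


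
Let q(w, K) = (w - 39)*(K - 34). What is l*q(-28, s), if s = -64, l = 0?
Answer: 0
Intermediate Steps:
q(w, K) = (-39 + w)*(-34 + K)
l*q(-28, s) = 0*(1326 - 39*(-64) - 34*(-28) - 64*(-28)) = 0*(1326 + 2496 + 952 + 1792) = 0*6566 = 0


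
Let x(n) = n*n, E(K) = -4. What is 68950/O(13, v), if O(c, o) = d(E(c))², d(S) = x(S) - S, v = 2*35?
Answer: 1379/8 ≈ 172.38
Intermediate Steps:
v = 70
x(n) = n²
d(S) = S² - S
O(c, o) = 400 (O(c, o) = (-4*(-1 - 4))² = (-4*(-5))² = 20² = 400)
68950/O(13, v) = 68950/400 = 68950*(1/400) = 1379/8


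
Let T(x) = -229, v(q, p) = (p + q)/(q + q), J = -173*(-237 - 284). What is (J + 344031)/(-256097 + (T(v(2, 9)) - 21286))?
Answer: -108541/69403 ≈ -1.5639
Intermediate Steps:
J = 90133 (J = -173*(-521) = 90133)
v(q, p) = (p + q)/(2*q) (v(q, p) = (p + q)/((2*q)) = (p + q)*(1/(2*q)) = (p + q)/(2*q))
(J + 344031)/(-256097 + (T(v(2, 9)) - 21286)) = (90133 + 344031)/(-256097 + (-229 - 21286)) = 434164/(-256097 - 21515) = 434164/(-277612) = 434164*(-1/277612) = -108541/69403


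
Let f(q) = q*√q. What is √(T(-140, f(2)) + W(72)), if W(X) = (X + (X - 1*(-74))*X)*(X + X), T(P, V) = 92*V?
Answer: 2*√(381024 + 46*√2) ≈ 1234.6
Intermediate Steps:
f(q) = q^(3/2)
W(X) = 2*X*(X + X*(74 + X)) (W(X) = (X + (X + 74)*X)*(2*X) = (X + (74 + X)*X)*(2*X) = (X + X*(74 + X))*(2*X) = 2*X*(X + X*(74 + X)))
√(T(-140, f(2)) + W(72)) = √(92*2^(3/2) + 2*72²*(75 + 72)) = √(92*(2*√2) + 2*5184*147) = √(184*√2 + 1524096) = √(1524096 + 184*√2)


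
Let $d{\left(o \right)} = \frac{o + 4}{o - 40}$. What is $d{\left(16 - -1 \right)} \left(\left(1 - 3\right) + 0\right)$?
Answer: $\frac{42}{23} \approx 1.8261$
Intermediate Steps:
$d{\left(o \right)} = \frac{4 + o}{-40 + o}$
$d{\left(16 - -1 \right)} \left(\left(1 - 3\right) + 0\right) = \frac{4 + \left(16 - -1\right)}{-40 + \left(16 - -1\right)} \left(\left(1 - 3\right) + 0\right) = \frac{4 + \left(16 + 1\right)}{-40 + \left(16 + 1\right)} \left(-2 + 0\right) = \frac{4 + 17}{-40 + 17} \left(-2\right) = \frac{1}{-23} \cdot 21 \left(-2\right) = \left(- \frac{1}{23}\right) 21 \left(-2\right) = \left(- \frac{21}{23}\right) \left(-2\right) = \frac{42}{23}$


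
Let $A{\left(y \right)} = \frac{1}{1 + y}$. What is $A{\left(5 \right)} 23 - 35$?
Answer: $- \frac{187}{6} \approx -31.167$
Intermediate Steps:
$A{\left(5 \right)} 23 - 35 = \frac{1}{1 + 5} \cdot 23 - 35 = \frac{1}{6} \cdot 23 - 35 = \frac{23}{6} - 35 = - \frac{187}{6}$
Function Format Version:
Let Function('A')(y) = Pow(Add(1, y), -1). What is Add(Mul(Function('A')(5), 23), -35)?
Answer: Rational(-187, 6) ≈ -31.167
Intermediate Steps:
Add(Mul(Function('A')(5), 23), -35) = Add(Mul(Pow(Add(1, 5), -1), 23), -35) = Add(Mul(Pow(6, -1), 23), -35) = Add(Mul(Rational(1, 6), 23), -35) = Add(Rational(23, 6), -35) = Rational(-187, 6)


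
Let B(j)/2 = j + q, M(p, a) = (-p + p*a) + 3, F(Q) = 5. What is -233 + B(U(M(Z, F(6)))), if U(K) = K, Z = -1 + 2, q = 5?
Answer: -209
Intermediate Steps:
Z = 1
M(p, a) = 3 - p + a*p (M(p, a) = (-p + a*p) + 3 = 3 - p + a*p)
B(j) = 10 + 2*j (B(j) = 2*(j + 5) = 2*(5 + j) = 10 + 2*j)
-233 + B(U(M(Z, F(6)))) = -233 + (10 + 2*(3 - 1*1 + 5*1)) = -233 + (10 + 2*(3 - 1 + 5)) = -233 + (10 + 2*7) = -233 + (10 + 14) = -233 + 24 = -209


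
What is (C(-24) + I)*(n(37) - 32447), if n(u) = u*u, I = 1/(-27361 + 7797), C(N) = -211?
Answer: 64145069695/9782 ≈ 6.5575e+6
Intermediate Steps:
I = -1/19564 (I = 1/(-19564) = -1/19564 ≈ -5.1114e-5)
n(u) = u²
(C(-24) + I)*(n(37) - 32447) = (-211 - 1/19564)*(37² - 32447) = -4128005*(1369 - 32447)/19564 = -4128005/19564*(-31078) = 64145069695/9782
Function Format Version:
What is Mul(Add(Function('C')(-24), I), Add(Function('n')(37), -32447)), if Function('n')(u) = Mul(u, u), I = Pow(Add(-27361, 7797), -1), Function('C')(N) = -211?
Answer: Rational(64145069695, 9782) ≈ 6.5575e+6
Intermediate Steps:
I = Rational(-1, 19564) (I = Pow(-19564, -1) = Rational(-1, 19564) ≈ -5.1114e-5)
Function('n')(u) = Pow(u, 2)
Mul(Add(Function('C')(-24), I), Add(Function('n')(37), -32447)) = Mul(Add(-211, Rational(-1, 19564)), Add(Pow(37, 2), -32447)) = Mul(Rational(-4128005, 19564), Add(1369, -32447)) = Mul(Rational(-4128005, 19564), -31078) = Rational(64145069695, 9782)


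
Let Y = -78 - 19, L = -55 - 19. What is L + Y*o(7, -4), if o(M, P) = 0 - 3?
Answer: 217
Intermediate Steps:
L = -74
o(M, P) = -3
Y = -97
L + Y*o(7, -4) = -74 - 97*(-3) = -74 + 291 = 217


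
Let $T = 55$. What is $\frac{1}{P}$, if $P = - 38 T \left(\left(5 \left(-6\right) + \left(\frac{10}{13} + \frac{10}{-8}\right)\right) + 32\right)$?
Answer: $- \frac{26}{82555} \approx -0.00031494$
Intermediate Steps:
$P = - \frac{82555}{26}$ ($P = \left(-38\right) 55 \left(\left(5 \left(-6\right) + \left(\frac{10}{13} + \frac{10}{-8}\right)\right) + 32\right) = - 2090 \left(\left(-30 + \left(10 \cdot \frac{1}{13} + 10 \left(- \frac{1}{8}\right)\right)\right) + 32\right) = - 2090 \left(\left(-30 + \left(\frac{10}{13} - \frac{5}{4}\right)\right) + 32\right) = - 2090 \left(\left(-30 - \frac{25}{52}\right) + 32\right) = - 2090 \left(- \frac{1585}{52} + 32\right) = \left(-2090\right) \frac{79}{52} = - \frac{82555}{26} \approx -3175.2$)
$\frac{1}{P} = \frac{1}{- \frac{82555}{26}} = - \frac{26}{82555}$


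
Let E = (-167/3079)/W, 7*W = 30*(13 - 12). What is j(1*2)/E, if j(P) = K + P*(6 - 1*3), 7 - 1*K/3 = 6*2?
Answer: 831330/1169 ≈ 711.15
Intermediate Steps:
W = 30/7 (W = (30*(13 - 12))/7 = (30*1)/7 = (⅐)*30 = 30/7 ≈ 4.2857)
E = -1169/92370 (E = (-167/3079)/(30/7) = -167*1/3079*(7/30) = -167/3079*7/30 = -1169/92370 ≈ -0.012656)
K = -15 (K = 21 - 18*2 = 21 - 3*12 = 21 - 36 = -15)
j(P) = -15 + 3*P (j(P) = -15 + P*(6 - 1*3) = -15 + P*(6 - 3) = -15 + P*3 = -15 + 3*P)
j(1*2)/E = (-15 + 3*(1*2))/(-1169/92370) = (-15 + 3*2)*(-92370/1169) = (-15 + 6)*(-92370/1169) = -9*(-92370/1169) = 831330/1169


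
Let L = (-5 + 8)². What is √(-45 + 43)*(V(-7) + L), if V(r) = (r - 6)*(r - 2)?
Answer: 126*I*√2 ≈ 178.19*I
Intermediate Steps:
V(r) = (-6 + r)*(-2 + r)
L = 9 (L = 3² = 9)
√(-45 + 43)*(V(-7) + L) = √(-45 + 43)*((12 + (-7)² - 8*(-7)) + 9) = √(-2)*((12 + 49 + 56) + 9) = (I*√2)*(117 + 9) = (I*√2)*126 = 126*I*√2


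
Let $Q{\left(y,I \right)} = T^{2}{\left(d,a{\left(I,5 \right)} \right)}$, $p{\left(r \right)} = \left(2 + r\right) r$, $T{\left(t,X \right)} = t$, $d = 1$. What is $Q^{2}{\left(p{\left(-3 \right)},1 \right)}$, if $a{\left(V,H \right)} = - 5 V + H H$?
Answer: $1$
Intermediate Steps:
$a{\left(V,H \right)} = H^{2} - 5 V$ ($a{\left(V,H \right)} = - 5 V + H^{2} = H^{2} - 5 V$)
$p{\left(r \right)} = r \left(2 + r\right)$
$Q{\left(y,I \right)} = 1$ ($Q{\left(y,I \right)} = 1^{2} = 1$)
$Q^{2}{\left(p{\left(-3 \right)},1 \right)} = 1^{2} = 1$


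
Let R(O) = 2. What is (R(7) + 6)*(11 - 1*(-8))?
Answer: 152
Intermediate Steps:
(R(7) + 6)*(11 - 1*(-8)) = (2 + 6)*(11 - 1*(-8)) = 8*(11 + 8) = 8*19 = 152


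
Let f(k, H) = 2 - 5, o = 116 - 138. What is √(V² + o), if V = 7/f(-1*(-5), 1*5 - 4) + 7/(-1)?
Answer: √586/3 ≈ 8.0692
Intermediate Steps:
o = -22
f(k, H) = -3
V = -28/3 (V = 7/(-3) + 7/(-1) = 7*(-⅓) + 7*(-1) = -7/3 - 7 = -28/3 ≈ -9.3333)
√(V² + o) = √((-28/3)² - 22) = √(784/9 - 22) = √(586/9) = √586/3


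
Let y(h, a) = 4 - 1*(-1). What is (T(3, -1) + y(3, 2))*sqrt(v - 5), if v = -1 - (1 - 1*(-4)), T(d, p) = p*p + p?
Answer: 5*I*sqrt(11) ≈ 16.583*I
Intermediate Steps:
T(d, p) = p + p**2 (T(d, p) = p**2 + p = p + p**2)
y(h, a) = 5 (y(h, a) = 4 + 1 = 5)
v = -6 (v = -1 - (1 + 4) = -1 - 1*5 = -1 - 5 = -6)
(T(3, -1) + y(3, 2))*sqrt(v - 5) = (-(1 - 1) + 5)*sqrt(-6 - 5) = (-1*0 + 5)*sqrt(-11) = (0 + 5)*(I*sqrt(11)) = 5*(I*sqrt(11)) = 5*I*sqrt(11)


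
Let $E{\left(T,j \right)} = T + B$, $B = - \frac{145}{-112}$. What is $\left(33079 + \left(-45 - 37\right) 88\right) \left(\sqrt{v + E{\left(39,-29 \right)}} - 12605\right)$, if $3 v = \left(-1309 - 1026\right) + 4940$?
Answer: $-326003115 + \frac{8621 \sqrt{6411279}}{28} \approx -3.2522 \cdot 10^{8}$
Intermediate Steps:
$B = \frac{145}{112}$ ($B = \left(-145\right) \left(- \frac{1}{112}\right) = \frac{145}{112} \approx 1.2946$)
$v = \frac{2605}{3}$ ($v = \frac{\left(-1309 - 1026\right) + 4940}{3} = \frac{-2335 + 4940}{3} = \frac{1}{3} \cdot 2605 = \frac{2605}{3} \approx 868.33$)
$E{\left(T,j \right)} = \frac{145}{112} + T$ ($E{\left(T,j \right)} = T + \frac{145}{112} = \frac{145}{112} + T$)
$\left(33079 + \left(-45 - 37\right) 88\right) \left(\sqrt{v + E{\left(39,-29 \right)}} - 12605\right) = \left(33079 + \left(-45 - 37\right) 88\right) \left(\sqrt{\frac{2605}{3} + \left(\frac{145}{112} + 39\right)} - 12605\right) = \left(33079 - 7216\right) \left(\sqrt{\frac{2605}{3} + \frac{4513}{112}} - 12605\right) = \left(33079 - 7216\right) \left(\sqrt{\frac{305299}{336}} - 12605\right) = 25863 \left(\frac{\sqrt{6411279}}{84} - 12605\right) = 25863 \left(-12605 + \frac{\sqrt{6411279}}{84}\right) = -326003115 + \frac{8621 \sqrt{6411279}}{28}$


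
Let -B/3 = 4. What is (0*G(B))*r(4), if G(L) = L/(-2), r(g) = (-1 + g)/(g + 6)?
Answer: 0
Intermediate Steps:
B = -12 (B = -3*4 = -12)
r(g) = (-1 + g)/(6 + g)
G(L) = -L/2 (G(L) = L*(-½) = -L/2)
(0*G(B))*r(4) = (0*(-½*(-12)))*((-1 + 4)/(6 + 4)) = (0*6)*(3/10) = 0*((⅒)*3) = 0*(3/10) = 0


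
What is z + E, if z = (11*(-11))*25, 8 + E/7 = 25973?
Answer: 178730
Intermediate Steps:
E = 181755 (E = -56 + 7*25973 = -56 + 181811 = 181755)
z = -3025 (z = -121*25 = -3025)
z + E = -3025 + 181755 = 178730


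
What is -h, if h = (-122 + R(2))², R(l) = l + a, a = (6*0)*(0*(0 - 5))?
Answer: -14400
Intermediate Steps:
a = 0 (a = 0*(0*(-5)) = 0*0 = 0)
R(l) = l (R(l) = l + 0 = l)
h = 14400 (h = (-122 + 2)² = (-120)² = 14400)
-h = -1*14400 = -14400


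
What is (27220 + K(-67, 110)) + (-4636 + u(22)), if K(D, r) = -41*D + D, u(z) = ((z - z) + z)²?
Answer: 25748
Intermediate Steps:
u(z) = z² (u(z) = (0 + z)² = z²)
K(D, r) = -40*D
(27220 + K(-67, 110)) + (-4636 + u(22)) = (27220 - 40*(-67)) + (-4636 + 22²) = (27220 + 2680) + (-4636 + 484) = 29900 - 4152 = 25748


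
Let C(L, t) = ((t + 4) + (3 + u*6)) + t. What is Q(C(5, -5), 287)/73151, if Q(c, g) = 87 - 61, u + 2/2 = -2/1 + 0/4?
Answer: 2/5627 ≈ 0.00035543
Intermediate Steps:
u = -3 (u = -1 + (-2/1 + 0/4) = -1 + (-2*1 + 0*(1/4)) = -1 + (-2 + 0) = -1 - 2 = -3)
C(L, t) = -11 + 2*t (C(L, t) = ((t + 4) + (3 - 3*6)) + t = ((4 + t) + (3 - 18)) + t = ((4 + t) - 15) + t = (-11 + t) + t = -11 + 2*t)
Q(c, g) = 26
Q(C(5, -5), 287)/73151 = 26/73151 = 26*(1/73151) = 2/5627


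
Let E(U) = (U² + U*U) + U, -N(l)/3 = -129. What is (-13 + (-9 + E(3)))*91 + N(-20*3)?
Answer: 296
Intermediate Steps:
N(l) = 387 (N(l) = -3*(-129) = 387)
E(U) = U + 2*U² (E(U) = (U² + U²) + U = 2*U² + U = U + 2*U²)
(-13 + (-9 + E(3)))*91 + N(-20*3) = (-13 + (-9 + 3*(1 + 2*3)))*91 + 387 = (-13 + (-9 + 3*(1 + 6)))*91 + 387 = (-13 + (-9 + 3*7))*91 + 387 = (-13 + (-9 + 21))*91 + 387 = (-13 + 12)*91 + 387 = -1*91 + 387 = -91 + 387 = 296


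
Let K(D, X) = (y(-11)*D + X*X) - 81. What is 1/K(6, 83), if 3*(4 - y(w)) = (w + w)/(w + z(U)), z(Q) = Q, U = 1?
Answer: 5/34138 ≈ 0.00014646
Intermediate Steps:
y(w) = 4 - 2*w/(3*(1 + w)) (y(w) = 4 - (w + w)/(3*(w + 1)) = 4 - 2*w/(3*(1 + w)))
K(D, X) = -81 + X² + 49*D/15 (K(D, X) = ((2*(6 + 5*(-11))/(3*(1 - 11)))*D + X*X) - 81 = (((⅔)*(6 - 55)/(-10))*D + X²) - 81 = (((⅔)*(-⅒)*(-49))*D + X²) - 81 = (49*D/15 + X²) - 81 = (X² + 49*D/15) - 81 = -81 + X² + 49*D/15)
1/K(6, 83) = 1/(-81 + 83² + (49/15)*6) = 1/(-81 + 6889 + 98/5) = 1/(34138/5) = 5/34138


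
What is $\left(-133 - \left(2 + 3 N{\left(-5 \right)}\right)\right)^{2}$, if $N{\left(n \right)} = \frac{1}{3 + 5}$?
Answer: $\frac{1172889}{64} \approx 18326.0$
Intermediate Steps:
$N{\left(n \right)} = \frac{1}{8}$
$\left(-133 - \left(2 + 3 N{\left(-5 \right)}\right)\right)^{2} = \left(-133 - \frac{19}{8}\right)^{2} = \left(- \frac{1083}{8}\right)^{2} = \frac{1172889}{64}$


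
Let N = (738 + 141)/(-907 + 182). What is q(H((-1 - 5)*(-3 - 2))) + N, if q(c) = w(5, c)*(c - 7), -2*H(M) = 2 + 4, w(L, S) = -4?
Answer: 28121/725 ≈ 38.788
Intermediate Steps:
H(M) = -3 (H(M) = -(2 + 4)/2 = -½*6 = -3)
q(c) = 28 - 4*c (q(c) = -4*(c - 7) = -4*(-7 + c) = 28 - 4*c)
N = -879/725 (N = 879/(-725) = 879*(-1/725) = -879/725 ≈ -1.2124)
q(H((-1 - 5)*(-3 - 2))) + N = (28 - 4*(-3)) - 879/725 = (28 + 12) - 879/725 = 40 - 879/725 = 28121/725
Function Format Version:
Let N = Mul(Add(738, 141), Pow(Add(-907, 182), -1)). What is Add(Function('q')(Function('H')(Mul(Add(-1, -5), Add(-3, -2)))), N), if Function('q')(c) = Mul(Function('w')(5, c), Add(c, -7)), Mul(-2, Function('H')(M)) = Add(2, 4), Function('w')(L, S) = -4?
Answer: Rational(28121, 725) ≈ 38.788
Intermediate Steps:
Function('H')(M) = -3 (Function('H')(M) = Mul(Rational(-1, 2), Add(2, 4)) = Mul(Rational(-1, 2), 6) = -3)
Function('q')(c) = Add(28, Mul(-4, c)) (Function('q')(c) = Mul(-4, Add(c, -7)) = Mul(-4, Add(-7, c)) = Add(28, Mul(-4, c)))
N = Rational(-879, 725) (N = Mul(879, Pow(-725, -1)) = Mul(879, Rational(-1, 725)) = Rational(-879, 725) ≈ -1.2124)
Add(Function('q')(Function('H')(Mul(Add(-1, -5), Add(-3, -2)))), N) = Add(Add(28, Mul(-4, -3)), Rational(-879, 725)) = Add(Add(28, 12), Rational(-879, 725)) = Add(40, Rational(-879, 725)) = Rational(28121, 725)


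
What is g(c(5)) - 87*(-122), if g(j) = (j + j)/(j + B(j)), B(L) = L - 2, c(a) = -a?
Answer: 63689/6 ≈ 10615.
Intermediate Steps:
B(L) = -2 + L
g(j) = 2*j/(-2 + 2*j) (g(j) = (j + j)/(j + (-2 + j)) = (2*j)/(-2 + 2*j) = 2*j/(-2 + 2*j))
g(c(5)) - 87*(-122) = (-1*5)/(-1 - 1*5) - 87*(-122) = -5/(-1 - 5) + 10614 = -5/(-6) + 10614 = -5*(-⅙) + 10614 = ⅚ + 10614 = 63689/6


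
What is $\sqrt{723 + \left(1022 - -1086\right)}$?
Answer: $\sqrt{2831} \approx 53.207$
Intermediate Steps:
$\sqrt{723 + \left(1022 - -1086\right)} = \sqrt{723 + \left(1022 + 1086\right)} = \sqrt{723 + 2108} = \sqrt{2831}$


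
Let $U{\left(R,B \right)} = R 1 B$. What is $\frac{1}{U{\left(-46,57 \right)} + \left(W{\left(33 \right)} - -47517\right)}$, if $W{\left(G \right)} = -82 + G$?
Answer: $\frac{1}{44846} \approx 2.2299 \cdot 10^{-5}$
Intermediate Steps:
$U{\left(R,B \right)} = B R$ ($U{\left(R,B \right)} = R B = B R$)
$\frac{1}{U{\left(-46,57 \right)} + \left(W{\left(33 \right)} - -47517\right)} = \frac{1}{57 \left(-46\right) + \left(\left(-82 + 33\right) - -47517\right)} = \frac{1}{-2622 + \left(-49 + 47517\right)} = \frac{1}{-2622 + 47468} = \frac{1}{44846}$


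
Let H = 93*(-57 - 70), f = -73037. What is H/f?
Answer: 11811/73037 ≈ 0.16171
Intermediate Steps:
H = -11811 (H = 93*(-127) = -11811)
H/f = -11811/(-73037) = -11811*(-1/73037) = 11811/73037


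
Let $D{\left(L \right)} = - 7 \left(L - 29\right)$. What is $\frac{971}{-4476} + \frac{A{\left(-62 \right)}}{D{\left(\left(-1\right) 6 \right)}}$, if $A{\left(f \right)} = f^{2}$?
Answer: $\frac{16967849}{1096620} \approx 15.473$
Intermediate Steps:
$D{\left(L \right)} = 203 - 7 L$ ($D{\left(L \right)} = - 7 \left(-29 + L\right) = 203 - 7 L$)
$\frac{971}{-4476} + \frac{A{\left(-62 \right)}}{D{\left(\left(-1\right) 6 \right)}} = \frac{971}{-4476} + \frac{\left(-62\right)^{2}}{203 - 7 \left(\left(-1\right) 6\right)} = 971 \left(- \frac{1}{4476}\right) + \frac{3844}{203 - -42} = - \frac{971}{4476} + \frac{3844}{203 + 42} = - \frac{971}{4476} + \frac{3844}{245} = \frac{16967849}{1096620}$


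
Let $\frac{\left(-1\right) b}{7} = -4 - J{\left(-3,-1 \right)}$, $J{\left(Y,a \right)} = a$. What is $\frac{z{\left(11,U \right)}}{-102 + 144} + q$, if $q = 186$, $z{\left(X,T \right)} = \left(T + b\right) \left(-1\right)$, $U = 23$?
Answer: $\frac{3884}{21} \approx 184.95$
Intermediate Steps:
$b = 21$ ($b = - 7 \left(-4 - -1\right) = - 7 \left(-4 + 1\right) = \left(-7\right) \left(-3\right) = 21$)
$z{\left(X,T \right)} = -21 - T$ ($z{\left(X,T \right)} = \left(T + 21\right) \left(-1\right) = \left(21 + T\right) \left(-1\right) = -21 - T$)
$\frac{z{\left(11,U \right)}}{-102 + 144} + q = \frac{-21 - 23}{-102 + 144} + 186 = \frac{-21 - 23}{42} + 186 = \left(-44\right) \frac{1}{42} + 186 = - \frac{22}{21} + 186 = \frac{3884}{21}$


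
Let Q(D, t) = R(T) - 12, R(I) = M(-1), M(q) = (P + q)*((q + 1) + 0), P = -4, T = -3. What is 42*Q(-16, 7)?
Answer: -504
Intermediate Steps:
M(q) = (1 + q)*(-4 + q) (M(q) = (-4 + q)*((q + 1) + 0) = (-4 + q)*((1 + q) + 0) = (-4 + q)*(1 + q) = (1 + q)*(-4 + q))
R(I) = 0 (R(I) = -4 + (-1)² - 3*(-1) = -4 + 1 + 3 = 0)
Q(D, t) = -12 (Q(D, t) = 0 - 12 = -12)
42*Q(-16, 7) = 42*(-12) = -504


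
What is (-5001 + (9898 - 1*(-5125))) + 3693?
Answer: 13715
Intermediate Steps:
(-5001 + (9898 - 1*(-5125))) + 3693 = (-5001 + (9898 + 5125)) + 3693 = (-5001 + 15023) + 3693 = 10022 + 3693 = 13715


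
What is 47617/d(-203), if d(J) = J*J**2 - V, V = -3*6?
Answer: -47617/8365409 ≈ -0.0056921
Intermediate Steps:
V = -18
d(J) = 18 + J**3 (d(J) = J*J**2 - 1*(-18) = J**3 + 18 = 18 + J**3)
47617/d(-203) = 47617/(18 + (-203)**3) = 47617/(18 - 8365427) = 47617/(-8365409) = 47617*(-1/8365409) = -47617/8365409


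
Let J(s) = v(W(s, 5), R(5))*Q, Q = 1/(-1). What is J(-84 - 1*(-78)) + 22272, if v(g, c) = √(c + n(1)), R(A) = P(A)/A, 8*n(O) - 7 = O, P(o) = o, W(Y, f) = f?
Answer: 22272 - √2 ≈ 22271.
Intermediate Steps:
n(O) = 7/8 + O/8
R(A) = 1 (R(A) = A/A = 1)
v(g, c) = √(1 + c) (v(g, c) = √(c + (7/8 + (⅛)*1)) = √(c + (7/8 + ⅛)) = √(c + 1) = √(1 + c))
Q = -1 (Q = 1*(-1) = -1)
J(s) = -√2 (J(s) = √(1 + 1)*(-1) = √2*(-1) = -√2)
J(-84 - 1*(-78)) + 22272 = -√2 + 22272 = 22272 - √2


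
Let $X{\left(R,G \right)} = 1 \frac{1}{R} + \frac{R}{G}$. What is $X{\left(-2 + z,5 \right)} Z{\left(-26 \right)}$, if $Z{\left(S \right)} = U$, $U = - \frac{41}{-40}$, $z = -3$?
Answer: $- \frac{123}{100} \approx -1.23$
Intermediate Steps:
$U = \frac{41}{40}$ ($U = \left(-41\right) \left(- \frac{1}{40}\right) = \frac{41}{40} \approx 1.025$)
$X{\left(R,G \right)} = \frac{1}{R} + \frac{R}{G}$
$Z{\left(S \right)} = \frac{41}{40}$
$X{\left(-2 + z,5 \right)} Z{\left(-26 \right)} = \left(\frac{1}{-2 - 3} + \frac{-2 - 3}{5}\right) \frac{41}{40} = \left(\frac{1}{-5} - 1\right) \frac{41}{40} = \left(- \frac{1}{5} - 1\right) \frac{41}{40} = \left(- \frac{6}{5}\right) \frac{41}{40} = - \frac{123}{100}$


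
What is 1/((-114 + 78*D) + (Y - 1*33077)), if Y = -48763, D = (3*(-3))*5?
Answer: -1/85464 ≈ -1.1701e-5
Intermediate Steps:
D = -45 (D = -9*5 = -45)
1/((-114 + 78*D) + (Y - 1*33077)) = 1/((-114 + 78*(-45)) + (-48763 - 1*33077)) = 1/((-114 - 3510) + (-48763 - 33077)) = 1/(-3624 - 81840) = 1/(-85464) = -1/85464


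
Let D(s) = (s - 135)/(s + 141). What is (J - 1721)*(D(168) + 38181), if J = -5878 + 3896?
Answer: -14562617762/103 ≈ -1.4138e+8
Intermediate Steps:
J = -1982
D(s) = (-135 + s)/(141 + s)
(J - 1721)*(D(168) + 38181) = (-1982 - 1721)*((-135 + 168)/(141 + 168) + 38181) = -3703*(33/309 + 38181) = -3703*((1/309)*33 + 38181) = -3703*(11/103 + 38181) = -3703*3932654/103 = -14562617762/103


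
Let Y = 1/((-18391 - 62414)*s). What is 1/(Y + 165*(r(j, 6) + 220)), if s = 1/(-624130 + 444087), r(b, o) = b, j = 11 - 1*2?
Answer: 80805/3053396968 ≈ 2.6464e-5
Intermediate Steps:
j = 9 (j = 11 - 2 = 9)
s = -1/180043 (s = 1/(-180043) = -1/180043 ≈ -5.5542e-6)
Y = 180043/80805 (Y = 1/((-18391 - 62414)*(-1/180043)) = -180043/(-80805) = -1/80805*(-180043) = 180043/80805 ≈ 2.2281)
1/(Y + 165*(r(j, 6) + 220)) = 1/(180043/80805 + 165*(9 + 220)) = 1/(180043/80805 + 165*229) = 1/(180043/80805 + 37785) = 1/(3053396968/80805) = 80805/3053396968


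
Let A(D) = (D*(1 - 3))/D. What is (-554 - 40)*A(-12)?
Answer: 1188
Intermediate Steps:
A(D) = -2 (A(D) = (D*(-2))/D = (-2*D)/D = -2)
(-554 - 40)*A(-12) = (-554 - 40)*(-2) = -594*(-2) = 1188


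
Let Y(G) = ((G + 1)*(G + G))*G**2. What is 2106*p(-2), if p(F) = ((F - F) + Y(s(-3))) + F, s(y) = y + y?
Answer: 4544748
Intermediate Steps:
s(y) = 2*y
Y(G) = 2*G**3*(1 + G) (Y(G) = ((1 + G)*(2*G))*G**2 = (2*G*(1 + G))*G**2 = 2*G**3*(1 + G))
p(F) = 2160 + F (p(F) = ((F - F) + 2*(2*(-3))**3*(1 + 2*(-3))) + F = (0 + 2*(-6)**3*(1 - 6)) + F = (0 + 2*(-216)*(-5)) + F = (0 + 2160) + F = 2160 + F)
2106*p(-2) = 2106*(2160 - 2) = 2106*2158 = 4544748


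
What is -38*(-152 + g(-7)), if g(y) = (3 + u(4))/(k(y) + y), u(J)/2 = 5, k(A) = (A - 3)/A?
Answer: 17594/3 ≈ 5864.7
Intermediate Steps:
k(A) = (-3 + A)/A
u(J) = 10 (u(J) = 2*5 = 10)
g(y) = 13/(y + (-3 + y)/y) (g(y) = (3 + 10)/((-3 + y)/y + y) = 13/(y + (-3 + y)/y))
-38*(-152 + g(-7)) = -38*(-152 + 13*(-7)/(-3 - 7 + (-7)²)) = -38*(-152 + 13*(-7)/(-3 - 7 + 49)) = -38*(-152 + 13*(-7)/39) = -38*(-152 + 13*(-7)*(1/39)) = -38*(-152 - 7/3) = -38*(-463/3) = 17594/3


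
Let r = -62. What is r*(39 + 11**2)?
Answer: -9920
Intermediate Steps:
r*(39 + 11**2) = -62*(39 + 11**2) = -62*(39 + 121) = -62*160 = -9920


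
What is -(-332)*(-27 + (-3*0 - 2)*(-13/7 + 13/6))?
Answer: -192560/21 ≈ -9169.5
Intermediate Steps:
-(-332)*(-27 + (-3*0 - 2)*(-13/7 + 13/6)) = -(-332)*(-27 + (0 - 2)*(-13*1/7 + 13*(1/6))) = -(-332)*(-27 - 2*(-13/7 + 13/6)) = -(-332)*(-27 - 2*13/42) = -(-332)*(-27 - 13/21) = -(-332)*(-580)/21 = -332*580/21 = -192560/21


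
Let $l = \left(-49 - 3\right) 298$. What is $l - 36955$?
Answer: $-52451$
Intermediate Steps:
$l = -15496$ ($l = \left(-52\right) 298 = -15496$)
$l - 36955 = -15496 - 36955 = -52451$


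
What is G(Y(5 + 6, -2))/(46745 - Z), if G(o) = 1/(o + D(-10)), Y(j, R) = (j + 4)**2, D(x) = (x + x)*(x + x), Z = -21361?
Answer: 1/42566250 ≈ 2.3493e-8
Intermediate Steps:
D(x) = 4*x**2 (D(x) = (2*x)*(2*x) = 4*x**2)
Y(j, R) = (4 + j)**2
G(o) = 1/(400 + o) (G(o) = 1/(o + 4*(-10)**2) = 1/(o + 4*100) = 1/(o + 400) = 1/(400 + o))
G(Y(5 + 6, -2))/(46745 - Z) = 1/((400 + (4 + (5 + 6))**2)*(46745 - 1*(-21361))) = 1/((400 + (4 + 11)**2)*(46745 + 21361)) = 1/((400 + 15**2)*68106) = (1/68106)/(400 + 225) = (1/68106)/625 = (1/625)*(1/68106) = 1/42566250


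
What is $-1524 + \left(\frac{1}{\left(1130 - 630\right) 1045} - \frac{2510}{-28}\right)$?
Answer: $- \frac{5246161243}{3657500} \approx -1434.4$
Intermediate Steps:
$-1524 + \left(\frac{1}{\left(1130 - 630\right) 1045} - \frac{2510}{-28}\right) = -1524 + \left(\frac{1}{500} \cdot \frac{1}{1045} - - \frac{1255}{14}\right) = -1524 + \left(\frac{1}{500} \cdot \frac{1}{1045} + \frac{1255}{14}\right) = -1524 + \left(\frac{1}{522500} + \frac{1255}{14}\right) = -1524 + \frac{327868757}{3657500} = - \frac{5246161243}{3657500}$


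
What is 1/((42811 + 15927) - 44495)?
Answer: 1/14243 ≈ 7.0210e-5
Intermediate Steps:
1/((42811 + 15927) - 44495) = 1/(58738 - 44495) = 1/14243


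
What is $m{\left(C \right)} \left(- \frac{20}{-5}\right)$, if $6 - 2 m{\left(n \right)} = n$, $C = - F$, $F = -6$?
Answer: $0$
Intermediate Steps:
$C = 6$ ($C = \left(-1\right) \left(-6\right) = 6$)
$m{\left(n \right)} = 3 - \frac{n}{2}$
$m{\left(C \right)} \left(- \frac{20}{-5}\right) = \left(3 - 3\right) \left(- \frac{20}{-5}\right) = \left(3 - 3\right) \left(\left(-20\right) \left(- \frac{1}{5}\right)\right) = 0 \cdot 4 = 0$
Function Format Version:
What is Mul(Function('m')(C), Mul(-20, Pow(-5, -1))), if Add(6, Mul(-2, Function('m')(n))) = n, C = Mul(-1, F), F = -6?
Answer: 0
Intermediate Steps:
C = 6 (C = Mul(-1, -6) = 6)
Function('m')(n) = Add(3, Mul(Rational(-1, 2), n))
Mul(Function('m')(C), Mul(-20, Pow(-5, -1))) = Mul(Add(3, Mul(Rational(-1, 2), 6)), Mul(-20, Pow(-5, -1))) = Mul(Add(3, -3), Mul(-20, Rational(-1, 5))) = Mul(0, 4) = 0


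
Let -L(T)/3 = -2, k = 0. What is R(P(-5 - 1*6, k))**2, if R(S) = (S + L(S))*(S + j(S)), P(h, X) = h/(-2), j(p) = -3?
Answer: 13225/16 ≈ 826.56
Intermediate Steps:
P(h, X) = -h/2 (P(h, X) = h*(-1/2) = -h/2)
L(T) = 6 (L(T) = -3*(-2) = 6)
R(S) = (-3 + S)*(6 + S) (R(S) = (S + 6)*(S - 3) = (6 + S)*(-3 + S) = (-3 + S)*(6 + S))
R(P(-5 - 1*6, k))**2 = (-18 + (-(-5 - 1*6)/2)**2 + 3*(-(-5 - 1*6)/2))**2 = (-18 + (-(-5 - 6)/2)**2 + 3*(-(-5 - 6)/2))**2 = (-18 + (-1/2*(-11))**2 + 3*(-1/2*(-11)))**2 = (-18 + (11/2)**2 + 3*(11/2))**2 = (-18 + 121/4 + 33/2)**2 = (115/4)**2 = 13225/16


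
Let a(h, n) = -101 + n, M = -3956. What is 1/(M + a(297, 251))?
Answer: -1/3806 ≈ -0.00026274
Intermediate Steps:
1/(M + a(297, 251)) = 1/(-3956 + (-101 + 251)) = 1/(-3956 + 150) = 1/(-3806) = -1/3806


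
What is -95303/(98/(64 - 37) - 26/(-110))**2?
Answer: -210164558175/32959081 ≈ -6376.5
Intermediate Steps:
-95303/(98/(64 - 37) - 26/(-110))**2 = -95303/(98/27 - 26*(-1/110))**2 = -95303/(98*(1/27) + 13/55)**2 = -95303/(98/27 + 13/55)**2 = -95303/((5741/1485)**2) = -95303/32959081/2205225 = -95303*2205225/32959081 = -210164558175/32959081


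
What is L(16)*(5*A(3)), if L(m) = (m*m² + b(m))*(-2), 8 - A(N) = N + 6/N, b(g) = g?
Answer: -123360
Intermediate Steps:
A(N) = 8 - N - 6/N (A(N) = 8 - (N + 6/N) = 8 + (-N - 6/N) = 8 - N - 6/N)
L(m) = -2*m - 2*m³ (L(m) = (m*m² + m)*(-2) = (m³ + m)*(-2) = (m + m³)*(-2) = -2*m - 2*m³)
L(16)*(5*A(3)) = (2*16*(-1 - 1*16²))*(5*(8 - 1*3 - 6/3)) = (2*16*(-1 - 1*256))*(5*(8 - 3 - 6*⅓)) = (2*16*(-1 - 256))*(5*(8 - 3 - 2)) = (2*16*(-257))*(5*3) = -8224*15 = -123360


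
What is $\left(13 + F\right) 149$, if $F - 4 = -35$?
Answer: $-2682$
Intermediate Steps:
$F = -31$ ($F = 4 - 35 = -31$)
$\left(13 + F\right) 149 = \left(13 - 31\right) 149 = \left(-18\right) 149 = -2682$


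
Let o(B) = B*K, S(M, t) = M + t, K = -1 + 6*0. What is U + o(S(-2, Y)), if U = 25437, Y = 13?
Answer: 25426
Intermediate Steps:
K = -1 (K = -1 + 0 = -1)
o(B) = -B (o(B) = B*(-1) = -B)
U + o(S(-2, Y)) = 25437 - (-2 + 13) = 25437 - 1*11 = 25437 - 11 = 25426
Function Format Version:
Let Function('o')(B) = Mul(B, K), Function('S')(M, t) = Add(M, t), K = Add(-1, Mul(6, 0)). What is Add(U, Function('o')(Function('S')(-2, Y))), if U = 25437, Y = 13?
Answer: 25426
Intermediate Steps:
K = -1 (K = Add(-1, 0) = -1)
Function('o')(B) = Mul(-1, B) (Function('o')(B) = Mul(B, -1) = Mul(-1, B))
Add(U, Function('o')(Function('S')(-2, Y))) = Add(25437, Mul(-1, Add(-2, 13))) = Add(25437, Mul(-1, 11)) = Add(25437, -11) = 25426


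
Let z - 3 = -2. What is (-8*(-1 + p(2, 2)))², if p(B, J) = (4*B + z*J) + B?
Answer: 7744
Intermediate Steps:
z = 1 (z = 3 - 2 = 1)
p(B, J) = J + 5*B (p(B, J) = (4*B + 1*J) + B = (4*B + J) + B = (J + 4*B) + B = J + 5*B)
(-8*(-1 + p(2, 2)))² = (-8*(-1 + (2 + 5*2)))² = (-8*(-1 + (2 + 10)))² = (-8*(-1 + 12))² = (-8*11)² = (-88)² = 7744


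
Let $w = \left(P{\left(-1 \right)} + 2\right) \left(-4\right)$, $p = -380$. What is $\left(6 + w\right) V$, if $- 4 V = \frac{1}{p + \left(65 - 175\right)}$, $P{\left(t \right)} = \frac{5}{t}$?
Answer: $\frac{9}{980} \approx 0.0091837$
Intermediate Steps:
$V = \frac{1}{1960}$ ($V = - \frac{1}{4 \left(-380 + \left(65 - 175\right)\right)} = - \frac{1}{4 \left(-380 - 110\right)} = - \frac{1}{4 \left(-490\right)} = \left(- \frac{1}{4}\right) \left(- \frac{1}{490}\right) = \frac{1}{1960} \approx 0.0005102$)
$w = 12$ ($w = \left(\frac{5}{-1} + 2\right) \left(-4\right) = \left(5 \left(-1\right) + 2\right) \left(-4\right) = \left(-5 + 2\right) \left(-4\right) = \left(-3\right) \left(-4\right) = 12$)
$\left(6 + w\right) V = \left(6 + 12\right) \frac{1}{1960} = 18 \cdot \frac{1}{1960} = \frac{9}{980}$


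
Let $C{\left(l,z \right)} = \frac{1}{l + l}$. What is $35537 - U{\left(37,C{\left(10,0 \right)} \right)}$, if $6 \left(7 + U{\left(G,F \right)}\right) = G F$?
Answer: $\frac{4265243}{120} \approx 35544.0$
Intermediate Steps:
$C{\left(l,z \right)} = \frac{1}{2 l}$
$U{\left(G,F \right)} = -7 + \frac{F G}{6}$ ($U{\left(G,F \right)} = -7 + \frac{G F}{6} = -7 + \frac{F G}{6}$)
$35537 - U{\left(37,C{\left(10,0 \right)} \right)} = 35537 - \left(-7 + \frac{1}{6} \frac{1}{2 \cdot 10} \cdot 37\right) = 35537 - \left(-7 + \frac{1}{6} \cdot \frac{1}{2} \cdot \frac{1}{10} \cdot 37\right) = 35537 - \left(-7 + \frac{1}{6} \cdot \frac{1}{20} \cdot 37\right) = 35537 - \left(-7 + \frac{37}{120}\right) = 35537 - - \frac{803}{120} = 35537 + \frac{803}{120} = \frac{4265243}{120}$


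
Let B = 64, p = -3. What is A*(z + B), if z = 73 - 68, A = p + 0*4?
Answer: -207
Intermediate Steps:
A = -3 (A = -3 + 0*4 = -3 + 0 = -3)
z = 5
A*(z + B) = -3*(5 + 64) = -3*69 = -207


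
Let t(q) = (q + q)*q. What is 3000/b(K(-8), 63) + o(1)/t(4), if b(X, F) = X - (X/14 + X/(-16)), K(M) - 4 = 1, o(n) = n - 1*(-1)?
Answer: 358437/592 ≈ 605.47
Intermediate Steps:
o(n) = 1 + n (o(n) = n + 1 = 1 + n)
K(M) = 5 (K(M) = 4 + 1 = 5)
t(q) = 2*q² (t(q) = (2*q)*q = 2*q²)
b(X, F) = 111*X/112 (b(X, F) = X - (X*(1/14) + X*(-1/16)) = X - (X/14 - X/16) = X - X/112 = 111*X/112)
3000/b(K(-8), 63) + o(1)/t(4) = 3000/(((111/112)*5)) + (1 + 1)/((2*4²)) = 3000/(555/112) + 2/((2*16)) = 3000*(112/555) + 2/32 = 22400/37 + 2*(1/32) = 22400/37 + 1/16 = 358437/592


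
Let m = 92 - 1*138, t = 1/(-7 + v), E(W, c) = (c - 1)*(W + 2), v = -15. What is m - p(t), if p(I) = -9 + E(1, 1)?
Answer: -37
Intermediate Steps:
E(W, c) = (-1 + c)*(2 + W)
t = -1/22 (t = 1/(-7 - 15) = 1/(-22) = -1/22 ≈ -0.045455)
p(I) = -9 (p(I) = -9 + (-2 - 1*1 + 2*1 + 1*1) = -9 + (-2 - 1 + 2 + 1) = -9 + 0 = -9)
m = -46 (m = 92 - 138 = -46)
m - p(t) = -46 - 1*(-9) = -46 + 9 = -37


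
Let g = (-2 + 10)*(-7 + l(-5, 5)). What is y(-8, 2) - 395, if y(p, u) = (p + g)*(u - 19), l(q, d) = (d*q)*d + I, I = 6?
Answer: 16877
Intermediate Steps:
l(q, d) = 6 + q*d**2 (l(q, d) = (d*q)*d + 6 = q*d**2 + 6 = 6 + q*d**2)
g = -1008 (g = (-2 + 10)*(-7 + (6 - 5*5**2)) = 8*(-7 + (6 - 5*25)) = 8*(-7 + (6 - 125)) = 8*(-7 - 119) = 8*(-126) = -1008)
y(p, u) = (-1008 + p)*(-19 + u) (y(p, u) = (p - 1008)*(u - 19) = (-1008 + p)*(-19 + u))
y(-8, 2) - 395 = (19152 - 1008*2 - 19*(-8) - 8*2) - 395 = (19152 - 2016 + 152 - 16) - 395 = 17272 - 395 = 16877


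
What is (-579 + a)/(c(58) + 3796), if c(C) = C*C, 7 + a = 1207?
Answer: 621/7160 ≈ 0.086732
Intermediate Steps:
a = 1200 (a = -7 + 1207 = 1200)
c(C) = C**2
(-579 + a)/(c(58) + 3796) = (-579 + 1200)/(58**2 + 3796) = 621/(3364 + 3796) = 621/7160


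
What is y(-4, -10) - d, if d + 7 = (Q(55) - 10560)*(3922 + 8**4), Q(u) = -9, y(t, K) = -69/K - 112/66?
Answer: 27964943887/330 ≈ 8.4742e+7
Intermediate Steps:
y(t, K) = -56/33 - 69/K (y(t, K) = -69/K - 112*1/66 = -69/K - 56/33 = -56/33 - 69/K)
d = -84742249 (d = -7 + (-9 - 10560)*(3922 + 8**4) = -7 - 10569*(3922 + 4096) = -7 - 10569*8018 = -7 - 84742242 = -84742249)
y(-4, -10) - d = (-56/33 - 69/(-10)) - 1*(-84742249) = (-56/33 - 69*(-1/10)) + 84742249 = (-56/33 + 69/10) + 84742249 = 1717/330 + 84742249 = 27964943887/330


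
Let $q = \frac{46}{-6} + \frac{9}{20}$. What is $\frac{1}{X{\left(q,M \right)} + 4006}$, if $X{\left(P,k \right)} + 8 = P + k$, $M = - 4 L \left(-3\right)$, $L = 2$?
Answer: $\frac{60}{240887} \approx 0.00024908$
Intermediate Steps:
$q = - \frac{433}{60}$ ($q = 46 \left(- \frac{1}{6}\right) + 9 \cdot \frac{1}{20} = - \frac{23}{3} + \frac{9}{20} = - \frac{433}{60} \approx -7.2167$)
$M = 24$ ($M = \left(-4\right) 2 \left(-3\right) = \left(-8\right) \left(-3\right) = 24$)
$X{\left(P,k \right)} = -8 + P + k$ ($X{\left(P,k \right)} = -8 + \left(P + k\right) = -8 + P + k$)
$\frac{1}{X{\left(q,M \right)} + 4006} = \frac{1}{\left(-8 - \frac{433}{60} + 24\right) + 4006} = \frac{1}{\frac{527}{60} + 4006} = \frac{1}{\frac{240887}{60}} = \frac{60}{240887}$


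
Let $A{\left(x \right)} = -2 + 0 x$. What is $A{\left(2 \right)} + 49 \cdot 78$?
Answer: $3820$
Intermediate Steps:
$A{\left(x \right)} = -2$ ($A{\left(x \right)} = -2 + 0 = -2$)
$A{\left(2 \right)} + 49 \cdot 78 = -2 + 49 \cdot 78 = -2 + 3822 = 3820$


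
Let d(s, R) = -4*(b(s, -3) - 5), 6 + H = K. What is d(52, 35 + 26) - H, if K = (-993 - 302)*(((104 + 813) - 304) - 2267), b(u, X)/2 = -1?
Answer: -2141896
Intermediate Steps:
b(u, X) = -2 (b(u, X) = 2*(-1) = -2)
K = 2141930 (K = -1295*((917 - 304) - 2267) = -1295*(613 - 2267) = -1295*(-1654) = 2141930)
H = 2141924 (H = -6 + 2141930 = 2141924)
d(s, R) = 28 (d(s, R) = -4*(-2 - 5) = -4*(-7) = 28)
d(52, 35 + 26) - H = 28 - 1*2141924 = 28 - 2141924 = -2141896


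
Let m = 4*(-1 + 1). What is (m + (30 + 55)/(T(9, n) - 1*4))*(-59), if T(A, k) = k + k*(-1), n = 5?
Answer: 5015/4 ≈ 1253.8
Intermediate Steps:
m = 0 (m = 4*0 = 0)
T(A, k) = 0 (T(A, k) = k - k = 0)
(m + (30 + 55)/(T(9, n) - 1*4))*(-59) = (0 + (30 + 55)/(0 - 1*4))*(-59) = (0 + 85/(0 - 4))*(-59) = (0 + 85/(-4))*(-59) = (0 + 85*(-¼))*(-59) = (0 - 85/4)*(-59) = -85/4*(-59) = 5015/4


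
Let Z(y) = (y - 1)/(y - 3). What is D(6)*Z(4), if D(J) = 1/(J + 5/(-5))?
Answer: ⅗ ≈ 0.60000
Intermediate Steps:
D(J) = 1/(-1 + J) (D(J) = 1/(J + 5*(-⅕)) = 1/(J - 1) = 1/(-1 + J))
Z(y) = (-1 + y)/(-3 + y)
D(6)*Z(4) = ((-1 + 4)/(-3 + 4))/(-1 + 6) = (3/1)/5 = (1*3)/5 = (⅕)*3 = ⅗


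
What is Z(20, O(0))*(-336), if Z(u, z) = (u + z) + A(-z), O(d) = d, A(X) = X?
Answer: -6720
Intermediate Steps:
Z(u, z) = u (Z(u, z) = (u + z) - z = u)
Z(20, O(0))*(-336) = 20*(-336) = -6720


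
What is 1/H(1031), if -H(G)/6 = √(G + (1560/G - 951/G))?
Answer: -√1096540670/6381420 ≈ -0.0051891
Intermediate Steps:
H(G) = -6*√(G + 609/G) (H(G) = -6*√(G + (1560/G - 951/G)) = -6*√(G + 609/G))
1/H(1031) = 1/(-6*√(1031 + 609/1031)) = 1/(-6*√1096540670/1031) = -√1096540670/6381420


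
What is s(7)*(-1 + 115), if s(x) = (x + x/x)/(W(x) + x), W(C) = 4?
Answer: 912/11 ≈ 82.909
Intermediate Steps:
s(x) = (1 + x)/(4 + x) (s(x) = (x + x/x)/(4 + x) = (x + 1)/(4 + x) = (1 + x)/(4 + x))
s(7)*(-1 + 115) = ((1 + 7)/(4 + 7))*(-1 + 115) = (8/11)*114 = 912/11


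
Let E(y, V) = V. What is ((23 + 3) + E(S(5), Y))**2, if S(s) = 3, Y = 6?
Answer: 1024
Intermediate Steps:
((23 + 3) + E(S(5), Y))**2 = ((23 + 3) + 6)**2 = (26 + 6)**2 = 32**2 = 1024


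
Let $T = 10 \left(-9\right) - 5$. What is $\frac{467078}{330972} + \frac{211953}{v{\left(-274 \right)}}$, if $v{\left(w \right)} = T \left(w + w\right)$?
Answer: $\frac{23616647249}{4307600580} \approx 5.4826$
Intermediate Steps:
$T = -95$ ($T = -90 - 5 = -95$)
$v{\left(w \right)} = - 190 w$ ($v{\left(w \right)} = - 95 \left(w + w\right) = - 95 \cdot 2 w = - 190 w$)
$\frac{467078}{330972} + \frac{211953}{v{\left(-274 \right)}} = \frac{467078}{330972} + \frac{211953}{\left(-190\right) \left(-274\right)} = 467078 \cdot \frac{1}{330972} + \frac{211953}{52060} = \frac{233539}{165486} + 211953 \cdot \frac{1}{52060} = \frac{233539}{165486} + \frac{211953}{52060} = \frac{23616647249}{4307600580}$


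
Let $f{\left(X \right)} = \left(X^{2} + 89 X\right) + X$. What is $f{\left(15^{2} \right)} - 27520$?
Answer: $43355$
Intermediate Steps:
$f{\left(X \right)} = X^{2} + 90 X$
$f{\left(15^{2} \right)} - 27520 = 15^{2} \left(90 + 15^{2}\right) - 27520 = 225 \left(90 + 225\right) - 27520 = 225 \cdot 315 - 27520 = 70875 - 27520 = 43355$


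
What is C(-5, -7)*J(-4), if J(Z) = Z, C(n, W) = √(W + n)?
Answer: -8*I*√3 ≈ -13.856*I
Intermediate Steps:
C(-5, -7)*J(-4) = √(-7 - 5)*(-4) = √(-12)*(-4) = (2*I*√3)*(-4) = -8*I*√3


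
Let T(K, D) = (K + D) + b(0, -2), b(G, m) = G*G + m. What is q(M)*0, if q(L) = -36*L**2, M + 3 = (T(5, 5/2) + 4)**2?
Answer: 0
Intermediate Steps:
b(G, m) = m + G**2 (b(G, m) = G**2 + m = m + G**2)
T(K, D) = -2 + D + K (T(K, D) = (K + D) + (-2 + 0**2) = (D + K) + (-2 + 0) = (D + K) - 2 = -2 + D + K)
M = 349/4 (M = -3 + ((-2 + 5/2 + 5) + 4)**2 = -3 + (11/2 + 4)**2 = -3 + (19/2)**2 = -3 + 361/4 = 349/4 ≈ 87.250)
q(M)*0 = -36*(349/4)**2*0 = -36*121801/16*0 = -1096209/4*0 = 0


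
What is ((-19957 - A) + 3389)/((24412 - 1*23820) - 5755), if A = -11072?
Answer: 1832/1721 ≈ 1.0645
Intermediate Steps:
((-19957 - A) + 3389)/((24412 - 1*23820) - 5755) = ((-19957 - 1*(-11072)) + 3389)/((24412 - 1*23820) - 5755) = ((-19957 + 11072) + 3389)/((24412 - 23820) - 5755) = (-8885 + 3389)/(592 - 5755) = -5496/(-5163) = -5496*(-1/5163) = 1832/1721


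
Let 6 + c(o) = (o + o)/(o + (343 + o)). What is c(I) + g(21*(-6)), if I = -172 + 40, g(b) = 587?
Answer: 45635/79 ≈ 577.66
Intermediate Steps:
I = -132
c(o) = -6 + 2*o/(343 + 2*o) (c(o) = -6 + (o + o)/(o + (343 + o)) = -6 + (2*o)/(343 + 2*o) = -6 + 2*o/(343 + 2*o))
c(I) + g(21*(-6)) = 2*(-1029 - 5*(-132))/(343 + 2*(-132)) + 587 = 2*(-1029 + 660)/(343 - 264) + 587 = 2*(-369)/79 + 587 = 2*(1/79)*(-369) + 587 = -738/79 + 587 = 45635/79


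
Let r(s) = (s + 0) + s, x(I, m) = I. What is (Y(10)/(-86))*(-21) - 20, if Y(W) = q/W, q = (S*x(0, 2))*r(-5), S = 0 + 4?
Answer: -20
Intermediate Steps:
r(s) = 2*s (r(s) = s + s = 2*s)
S = 4
q = 0 (q = (4*0)*(2*(-5)) = 0*(-10) = 0)
Y(W) = 0 (Y(W) = 0/W = 0)
(Y(10)/(-86))*(-21) - 20 = (0/(-86))*(-21) - 20 = (0*(-1/86))*(-21) - 20 = 0*(-21) - 20 = 0 - 20 = -20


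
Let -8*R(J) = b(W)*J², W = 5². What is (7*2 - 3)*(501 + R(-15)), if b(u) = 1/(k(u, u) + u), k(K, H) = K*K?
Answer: 1146189/208 ≈ 5510.5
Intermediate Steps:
k(K, H) = K²
W = 25
b(u) = 1/(u + u²) (b(u) = 1/(u² + u) = 1/(u + u²))
R(J) = -J²/5200 (R(J) = -1/(25*(1 + 25))*J²/8 = -(1/25)/26*J²/8 = -(1/25)*(1/26)*J²/8 = -J²/5200)
(7*2 - 3)*(501 + R(-15)) = (7*2 - 3)*(501 - 1/5200*(-15)²) = (14 - 3)*(501 - 1/5200*225) = 11*(501 - 9/208) = 11*(104199/208) = 1146189/208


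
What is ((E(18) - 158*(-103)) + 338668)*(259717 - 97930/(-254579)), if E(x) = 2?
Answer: 23468397544758912/254579 ≈ 9.2185e+10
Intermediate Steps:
((E(18) - 158*(-103)) + 338668)*(259717 - 97930/(-254579)) = ((2 - 158*(-103)) + 338668)*(259717 - 97930/(-254579)) = ((2 + 16274) + 338668)*(259717 - 97930*(-1/254579)) = (16276 + 338668)*(259717 + 97930/254579) = 354944*(66118592073/254579) = 23468397544758912/254579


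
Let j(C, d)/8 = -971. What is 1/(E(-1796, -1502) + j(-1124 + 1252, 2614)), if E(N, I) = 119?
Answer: -1/7649 ≈ -0.00013074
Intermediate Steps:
j(C, d) = -7768 (j(C, d) = 8*(-971) = -7768)
1/(E(-1796, -1502) + j(-1124 + 1252, 2614)) = 1/(119 - 7768) = 1/(-7649) = -1/7649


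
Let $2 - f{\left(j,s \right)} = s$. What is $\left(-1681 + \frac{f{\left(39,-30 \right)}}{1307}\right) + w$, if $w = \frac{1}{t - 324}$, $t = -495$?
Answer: $- \frac{1799372972}{1070433} \approx -1681.0$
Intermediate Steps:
$f{\left(j,s \right)} = 2 - s$
$w = - \frac{1}{819}$ ($w = \frac{1}{-495 - 324} = \frac{1}{-819} = - \frac{1}{819} \approx -0.001221$)
$\left(-1681 + \frac{f{\left(39,-30 \right)}}{1307}\right) + w = \left(-1681 + \frac{2 - -30}{1307}\right) - \frac{1}{819} = \left(-1681 + \left(2 + 30\right) \frac{1}{1307}\right) - \frac{1}{819} = \left(-1681 + 32 \cdot \frac{1}{1307}\right) - \frac{1}{819} = \left(-1681 + \frac{32}{1307}\right) - \frac{1}{819} = - \frac{2197035}{1307} - \frac{1}{819} = - \frac{1799372972}{1070433}$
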